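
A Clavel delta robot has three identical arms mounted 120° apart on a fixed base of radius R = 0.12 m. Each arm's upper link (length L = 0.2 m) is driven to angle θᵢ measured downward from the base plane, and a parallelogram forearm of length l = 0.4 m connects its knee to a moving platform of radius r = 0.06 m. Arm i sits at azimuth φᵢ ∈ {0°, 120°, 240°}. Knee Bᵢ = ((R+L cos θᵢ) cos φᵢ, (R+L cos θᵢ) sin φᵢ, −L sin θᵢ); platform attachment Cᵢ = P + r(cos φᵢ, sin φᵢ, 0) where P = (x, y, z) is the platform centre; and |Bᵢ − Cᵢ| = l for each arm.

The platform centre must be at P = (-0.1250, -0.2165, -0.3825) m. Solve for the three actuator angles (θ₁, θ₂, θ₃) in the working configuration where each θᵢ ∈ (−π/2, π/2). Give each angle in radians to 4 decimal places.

θ₁ = 1.1346, θ₂ = 1.1345, θ₃ = -0.0871

φ1=0.0° → target in arm frame (-0.1250, -0.2165)
  e−x'=0.1850;  (l²−L²−(e−x')²−y'²−z²)/2L = -0.2685
  θ1 = atan2(B,A) + arccos(C/0.4249) = 1.1346
arm 2 (φ=120.0°): x'=-0.1250, y'=0.2165
  A=0.1850, B=-0.3825, C=(l²−L²−A²−y'²−z²)/(2L)=-0.2685
  √(A²+B²)=0.4249;  θ2 = -1.1203+2.2549 ≈ 1.1345
rotate P by −φ3: (0.2500, 0.0000, -0.3825)
  e−x'=-0.1900;  (l²−L²−(e−x')²−y'²−z²)/2L = -0.1560
  γ=atan2(-0.3825,-0.1900)=-2.0318;  ψ=arccos(-0.3653)=1.9447;  θ3=γ+ψ≈-0.0871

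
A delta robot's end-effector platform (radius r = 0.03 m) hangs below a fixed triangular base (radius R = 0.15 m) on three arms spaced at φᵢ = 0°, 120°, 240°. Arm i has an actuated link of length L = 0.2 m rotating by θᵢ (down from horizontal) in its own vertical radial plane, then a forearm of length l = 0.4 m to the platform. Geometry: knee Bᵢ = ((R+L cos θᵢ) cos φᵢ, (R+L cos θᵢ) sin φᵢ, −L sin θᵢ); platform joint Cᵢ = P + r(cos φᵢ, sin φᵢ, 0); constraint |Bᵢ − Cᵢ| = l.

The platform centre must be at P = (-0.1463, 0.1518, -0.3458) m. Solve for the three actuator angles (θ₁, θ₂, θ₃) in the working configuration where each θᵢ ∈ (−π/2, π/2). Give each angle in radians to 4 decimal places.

θ₁ = 1.2217, θ₂ = -0.1745, θ₃ = 0.9601

arm 1 (φ=0.0°): x'=-0.1463, y'=0.1518
  A cos θ + B sin θ = C:  0.2663·cos θ + -0.3458·sin θ = -0.2338
  γ=atan2(-0.3458,0.2663)=-0.9146;  ψ=arccos(-0.5358)=2.1362;  θ1=γ+ψ≈1.2217
φ2=120.0° → target in arm frame (0.2046, 0.0508)
  A=-0.0846, B=-0.3458, C=(l²−L²−A²−y'²−z²)/(2L)=-0.0233
  √(A²+B²)=0.3560;  θ2 = -1.8108+1.6363 ≈ -0.1745
φ3=240.0° → target in arm frame (-0.0583, -0.2026)
  A=0.1783, B=-0.3458, C=(l²−L²−A²−y'²−z²)/(2L)=-0.1810
  √(A²+B²)=0.3891;  θ3 = -1.0947+2.0548 ≈ 0.9601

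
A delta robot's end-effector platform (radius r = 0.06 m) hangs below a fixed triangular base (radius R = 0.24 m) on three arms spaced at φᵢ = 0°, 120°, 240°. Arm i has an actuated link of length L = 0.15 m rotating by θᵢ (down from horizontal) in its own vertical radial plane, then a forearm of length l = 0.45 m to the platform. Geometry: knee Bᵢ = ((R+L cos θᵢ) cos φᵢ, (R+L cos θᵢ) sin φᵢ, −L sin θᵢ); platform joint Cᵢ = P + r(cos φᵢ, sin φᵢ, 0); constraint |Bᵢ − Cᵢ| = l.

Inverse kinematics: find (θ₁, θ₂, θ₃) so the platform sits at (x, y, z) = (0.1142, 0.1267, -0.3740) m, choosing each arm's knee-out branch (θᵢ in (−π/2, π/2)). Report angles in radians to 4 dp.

arm 1 (φ=0.0°): x'=0.1142, y'=0.1267
  A cos θ + B sin θ = C:  0.0658·cos θ + -0.3740·sin θ = 0.0658
  √(A²+B²)=0.3797;  θ1 = -1.3966+1.3966 ≈ 0.0000
rotate P by −φ2: (0.0526, -0.1623, -0.3740)
  e−x'=0.1274;  (l²−L²−(e−x')²−y'²−z²)/2L = -0.0081
  √(A²+B²)=0.3951;  θ2 = -1.2425+1.5913 ≈ 0.3487
rotate P by −φ3: (-0.1668, 0.0356, -0.3740)
  A=0.3468, B=-0.3740, C=(l²−L²−A²−y'²−z²)/(2L)=-0.2714
  √(A²+B²)=0.5101;  θ3 = -0.8231+2.1319 ≈ 1.3088

θ₁ = 0.0000, θ₂ = 0.3487, θ₃ = 1.3088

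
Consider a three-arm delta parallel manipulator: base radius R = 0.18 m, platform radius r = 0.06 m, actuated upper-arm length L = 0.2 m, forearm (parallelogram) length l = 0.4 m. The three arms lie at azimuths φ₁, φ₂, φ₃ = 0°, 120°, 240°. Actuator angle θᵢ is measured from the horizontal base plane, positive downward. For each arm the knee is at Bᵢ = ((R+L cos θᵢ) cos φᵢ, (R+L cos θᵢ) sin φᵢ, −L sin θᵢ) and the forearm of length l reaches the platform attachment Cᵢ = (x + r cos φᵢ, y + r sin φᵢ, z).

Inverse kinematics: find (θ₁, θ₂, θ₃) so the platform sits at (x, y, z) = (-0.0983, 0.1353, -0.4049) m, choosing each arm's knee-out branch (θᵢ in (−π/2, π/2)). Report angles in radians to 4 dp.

φ1=0.0° → target in arm frame (-0.0983, 0.1353)
  A cos θ + B sin θ = C:  0.2183·cos θ + -0.4049·sin θ = -0.2748
  θ1 = atan2(B,A) + arccos(C/0.4600) = 1.1346
φ2=120.0° → target in arm frame (0.1663, 0.0175)
  A cos θ + B sin θ = C:  -0.0463·cos θ + -0.4049·sin θ = -0.1160
  √(A²+B²)=0.4075;  θ2 = -1.6847+1.8594 ≈ 0.1747
φ3=240.0° → target in arm frame (-0.0680, -0.1528)
  A cos θ + B sin θ = C:  0.1880·cos θ + -0.4049·sin θ = -0.2566
  γ=atan2(-0.4049,0.1880)=-1.1361;  ψ=arccos(-0.5748)=2.1831;  θ3=γ+ψ≈1.0471

θ₁ = 1.1346, θ₂ = 0.1747, θ₃ = 1.0471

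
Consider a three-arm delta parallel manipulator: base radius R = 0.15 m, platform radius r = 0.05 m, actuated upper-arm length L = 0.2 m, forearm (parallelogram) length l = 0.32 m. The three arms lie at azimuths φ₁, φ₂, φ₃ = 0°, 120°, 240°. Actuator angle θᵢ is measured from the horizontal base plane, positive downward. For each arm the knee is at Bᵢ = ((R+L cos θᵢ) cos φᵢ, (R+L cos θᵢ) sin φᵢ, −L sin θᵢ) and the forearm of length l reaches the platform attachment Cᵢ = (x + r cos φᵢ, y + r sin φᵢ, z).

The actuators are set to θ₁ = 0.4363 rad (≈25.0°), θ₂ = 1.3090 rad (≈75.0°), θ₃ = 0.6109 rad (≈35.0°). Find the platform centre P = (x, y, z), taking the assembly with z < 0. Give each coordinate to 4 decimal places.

(0.0901, -0.1137, -0.3146)

O1 = (0.2813·cos0.0°, 0.2813·sin0.0°, -0.0845) = (0.2813, 0.0000, -0.0845)
arm 2 at φ=120.0°: ρ2 = 0.1518;  O2 = (-0.0759, 0.1314, -0.1932)
arm 3 at φ=240.0°: ρ3 = 0.2638;  O3 = (-0.1319, -0.2285, -0.1147)
|O₂|²−|O₁|² = -0.0259;  |O₃|²−|O₁|² = -0.0035
[-0.7143 0.2629 -0.2173]·P = -0.0259;  [-0.8264 -0.4570 -0.0604]·P = -0.0035
det = 0.5436;  x = 0.0235+-0.2119z,  y = -0.0348+0.2510z
sphere 1 gives Az²+Bz+C=0 with A=1.1079, B=0.2608, C=-0.0276;  B²−4AC=0.1903;  roots -0.3146, 0.0791;  negative root z = -0.3146
x = 0.0901, y = -0.1137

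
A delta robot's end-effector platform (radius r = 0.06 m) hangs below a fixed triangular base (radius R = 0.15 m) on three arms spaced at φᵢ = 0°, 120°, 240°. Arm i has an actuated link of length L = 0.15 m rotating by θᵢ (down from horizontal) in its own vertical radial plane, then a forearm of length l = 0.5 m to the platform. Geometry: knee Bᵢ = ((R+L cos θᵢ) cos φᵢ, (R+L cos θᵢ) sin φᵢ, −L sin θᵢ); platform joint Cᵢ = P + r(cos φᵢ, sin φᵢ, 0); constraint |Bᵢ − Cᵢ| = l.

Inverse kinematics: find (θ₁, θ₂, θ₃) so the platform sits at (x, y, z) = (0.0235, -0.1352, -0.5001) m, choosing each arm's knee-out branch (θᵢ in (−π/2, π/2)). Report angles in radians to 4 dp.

θ₁ = 0.4362, θ₂ = 0.8726, θ₃ = 0.1744

arm 1 (φ=0.0°): x'=0.0235, y'=-0.1352
  A cos θ + B sin θ = C:  0.0665·cos θ + -0.5001·sin θ = -0.1510
  θ1 = atan2(B,A) + arccos(C/0.5045) = 0.4362
φ2=120.0° → target in arm frame (-0.1288, 0.0472)
  A=0.2188, B=-0.5001, C=(l²−L²−A²−y'²−z²)/(2L)=-0.2424
  √(A²+B²)=0.5459;  θ2 = -1.1583+2.0309 ≈ 0.8726
φ3=240.0° → target in arm frame (0.1053, 0.0880)
  e−x'=-0.0153;  (l²−L²−(e−x')²−y'²−z²)/2L = -0.1019
  √(A²+B²)=0.5003;  θ3 = -1.6015+1.7759 ≈ 0.1744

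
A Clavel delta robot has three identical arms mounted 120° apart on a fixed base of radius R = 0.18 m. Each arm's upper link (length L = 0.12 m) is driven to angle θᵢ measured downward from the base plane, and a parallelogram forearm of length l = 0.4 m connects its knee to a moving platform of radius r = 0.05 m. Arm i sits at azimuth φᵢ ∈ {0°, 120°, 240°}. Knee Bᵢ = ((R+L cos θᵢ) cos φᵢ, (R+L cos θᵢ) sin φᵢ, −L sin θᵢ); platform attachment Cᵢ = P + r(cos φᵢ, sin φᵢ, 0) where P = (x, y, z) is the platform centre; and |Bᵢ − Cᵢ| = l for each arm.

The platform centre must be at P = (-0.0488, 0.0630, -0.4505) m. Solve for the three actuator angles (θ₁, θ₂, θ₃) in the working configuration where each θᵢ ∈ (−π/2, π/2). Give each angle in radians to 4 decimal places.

arm 1 (φ=0.0°): x'=-0.0488, y'=0.0630
  A cos θ + B sin θ = C:  0.1788·cos θ + -0.4505·sin θ = -0.3887
  θ1 = atan2(B,A) + arccos(C/0.4847) = 1.3084
rotate P by −φ2: (0.0790, 0.0108, -0.4505)
  e−x'=0.0510;  (l²−L²−(e−x')²−y'²−z²)/2L = -0.2503
  γ=atan2(-0.4505,0.0510)=-1.4580;  ψ=arccos(-0.5521)=2.1556;  θ2=γ+ψ≈0.6977
arm 3 (φ=240.0°): x'=-0.0302, y'=-0.0738
  A cos θ + B sin θ = C:  0.1602·cos θ + -0.4505·sin θ = -0.3685
  θ3 = atan2(B,A) + arccos(C/0.4781) = 1.2216

θ₁ = 1.3084, θ₂ = 0.6977, θ₃ = 1.2216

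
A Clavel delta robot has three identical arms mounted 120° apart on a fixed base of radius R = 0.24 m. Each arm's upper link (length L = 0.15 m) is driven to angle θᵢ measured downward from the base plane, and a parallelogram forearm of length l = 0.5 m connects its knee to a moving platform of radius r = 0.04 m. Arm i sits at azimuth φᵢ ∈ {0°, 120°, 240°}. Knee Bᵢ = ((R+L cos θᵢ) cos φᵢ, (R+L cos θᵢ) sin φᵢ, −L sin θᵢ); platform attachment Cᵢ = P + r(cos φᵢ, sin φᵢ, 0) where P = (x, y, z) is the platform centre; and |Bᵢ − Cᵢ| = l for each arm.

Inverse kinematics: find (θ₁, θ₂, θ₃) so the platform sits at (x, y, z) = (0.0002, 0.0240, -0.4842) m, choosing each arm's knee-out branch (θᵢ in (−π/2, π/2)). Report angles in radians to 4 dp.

rotate P by −φ1: (0.0002, 0.0240, -0.4842)
  e−x'=0.1998;  (l²−L²−(e−x')²−y'²−z²)/2L = -0.1582
  γ=atan2(-0.4842,0.1998)=-1.1794;  ψ=arccos(-0.3019)=1.8775;  θ1=γ+ψ≈0.6981
rotate P by −φ2: (0.0207, -0.0122, -0.4842)
  e−x'=0.1793;  (l²−L²−(e−x')²−y'²−z²)/2L = -0.1308
  γ=atan2(-0.4842,0.1793)=-1.2161;  ψ=arccos(-0.2534)=1.8270;  θ2=γ+ψ≈0.6109
rotate P by −φ3: (-0.0209, -0.0118, -0.4842)
  A=0.2209, B=-0.4842, C=(l²−L²−A²−y'²−z²)/(2L)=-0.1863
  γ=atan2(-0.4842,0.2209)=-1.1428;  ψ=arccos(-0.3500)=1.9284;  θ3=γ+ψ≈0.7855

θ₁ = 0.6981, θ₂ = 0.6109, θ₃ = 0.7855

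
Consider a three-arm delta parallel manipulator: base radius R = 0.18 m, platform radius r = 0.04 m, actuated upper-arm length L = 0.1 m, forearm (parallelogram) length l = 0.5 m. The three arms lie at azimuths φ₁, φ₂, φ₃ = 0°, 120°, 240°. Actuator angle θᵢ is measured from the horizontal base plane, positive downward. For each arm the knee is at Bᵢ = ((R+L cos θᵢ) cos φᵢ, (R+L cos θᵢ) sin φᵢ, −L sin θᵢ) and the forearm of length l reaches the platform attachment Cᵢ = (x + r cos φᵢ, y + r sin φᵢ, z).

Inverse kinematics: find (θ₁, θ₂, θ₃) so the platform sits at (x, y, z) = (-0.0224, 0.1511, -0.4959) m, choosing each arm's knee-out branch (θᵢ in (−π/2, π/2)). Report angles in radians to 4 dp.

φ1=0.0° → target in arm frame (-0.0224, 0.1511)
  A=0.1624, B=-0.4959, C=(l²−L²−A²−y'²−z²)/(2L)=-0.2756
  γ=atan2(-0.4959,0.1624)=-1.2543;  ψ=arccos(-0.5282)=2.1272;  θ1=γ+ψ≈0.8729
arm 2 (φ=120.0°): x'=0.1421, y'=-0.0562
  e−x'=-0.0021;  (l²−L²−(e−x')²−y'²−z²)/2L = -0.0454
  √(A²+B²)=0.4959;  θ2 = -1.5749+1.6624 ≈ 0.0875
arm 3 (φ=240.0°): x'=-0.1197, y'=-0.0949
  A cos θ + B sin θ = C:  0.2597·cos θ + -0.4959·sin θ = -0.4118
  γ=atan2(-0.4959,0.2597)=-1.0884;  ψ=arccos(-0.7356)=2.3974;  θ3=γ+ψ≈1.3089

θ₁ = 0.8729, θ₂ = 0.0875, θ₃ = 1.3089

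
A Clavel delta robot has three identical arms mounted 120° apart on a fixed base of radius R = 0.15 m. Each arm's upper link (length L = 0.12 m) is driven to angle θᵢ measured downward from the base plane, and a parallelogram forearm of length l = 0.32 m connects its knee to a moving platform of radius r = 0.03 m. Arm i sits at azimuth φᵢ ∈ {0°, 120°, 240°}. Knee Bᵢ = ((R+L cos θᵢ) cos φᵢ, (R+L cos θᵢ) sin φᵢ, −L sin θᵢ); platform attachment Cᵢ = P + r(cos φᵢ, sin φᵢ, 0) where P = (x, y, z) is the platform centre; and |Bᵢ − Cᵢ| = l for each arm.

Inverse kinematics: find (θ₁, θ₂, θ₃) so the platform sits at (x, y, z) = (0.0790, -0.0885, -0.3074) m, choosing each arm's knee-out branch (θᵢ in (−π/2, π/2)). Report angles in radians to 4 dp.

arm 1 (φ=0.0°): x'=0.0790, y'=-0.0885
  A=0.0410, B=-0.3074, C=(l²−L²−A²−y'²−z²)/(2L)=-0.0667
  √(A²+B²)=0.3101;  θ1 = -1.4382+1.7876 ≈ 0.3494
arm 2 (φ=120.0°): x'=-0.1161, y'=-0.0242
  e−x'=0.2361;  (l²−L²−(e−x')²−y'²−z²)/2L = -0.2618
  √(A²+B²)=0.3876;  θ2 = -0.9158+2.3124 ≈ 1.3967
arm 3 (φ=240.0°): x'=0.0371, y'=0.1127
  e−x'=0.0829;  (l²−L²−(e−x')²−y'²−z²)/2L = -0.1086
  θ3 = atan2(B,A) + arccos(C/0.3184) = 0.6112

θ₁ = 0.3494, θ₂ = 1.3967, θ₃ = 0.6112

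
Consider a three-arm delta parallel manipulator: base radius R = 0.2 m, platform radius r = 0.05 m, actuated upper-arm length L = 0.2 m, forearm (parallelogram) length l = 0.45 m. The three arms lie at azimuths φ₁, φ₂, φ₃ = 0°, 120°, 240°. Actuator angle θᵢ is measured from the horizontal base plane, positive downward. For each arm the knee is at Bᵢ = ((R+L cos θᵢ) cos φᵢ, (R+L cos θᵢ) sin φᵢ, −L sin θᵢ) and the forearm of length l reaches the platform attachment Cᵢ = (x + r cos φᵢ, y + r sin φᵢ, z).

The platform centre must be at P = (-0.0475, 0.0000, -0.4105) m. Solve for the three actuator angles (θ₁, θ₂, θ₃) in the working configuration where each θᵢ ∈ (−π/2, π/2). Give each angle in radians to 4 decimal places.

arm 1 (φ=0.0°): x'=-0.0475, y'=0.0000
  A cos θ + B sin θ = C:  0.1975·cos θ + -0.4105·sin θ = -0.1125
  θ1 = atan2(B,A) + arccos(C/0.4555) = 0.6981
rotate P by −φ2: (0.0237, 0.0411, -0.4105)
  A cos θ + B sin θ = C:  0.1263·cos θ + -0.4105·sin θ = -0.0591
  θ2 = atan2(B,A) + arccos(C/0.4295) = 0.4364
arm 3 (φ=240.0°): x'=0.0238, y'=-0.0411
  e−x'=0.1263;  (l²−L²−(e−x')²−y'²−z²)/2L = -0.0591
  √(A²+B²)=0.4295;  θ3 = -1.2724+1.7089 ≈ 0.4364

θ₁ = 0.6981, θ₂ = 0.4364, θ₃ = 0.4364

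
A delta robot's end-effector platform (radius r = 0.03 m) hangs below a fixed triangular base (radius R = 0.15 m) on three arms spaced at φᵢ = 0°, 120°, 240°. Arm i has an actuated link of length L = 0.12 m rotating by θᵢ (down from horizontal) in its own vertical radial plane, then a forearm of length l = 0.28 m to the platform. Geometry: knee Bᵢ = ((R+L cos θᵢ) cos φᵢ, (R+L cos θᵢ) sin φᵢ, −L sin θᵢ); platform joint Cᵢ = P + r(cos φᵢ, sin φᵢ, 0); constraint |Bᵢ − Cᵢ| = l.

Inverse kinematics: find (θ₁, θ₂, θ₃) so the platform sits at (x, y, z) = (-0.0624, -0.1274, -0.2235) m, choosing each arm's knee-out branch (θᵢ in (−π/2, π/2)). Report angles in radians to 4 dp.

rotate P by −φ1: (-0.0624, -0.1274, -0.2235)
  e−x'=0.1824;  (l²−L²−(e−x')²−y'²−z²)/2L = -0.1477
  √(A²+B²)=0.2885;  θ1 = -0.8863+2.1084 ≈ 1.2221
arm 2 (φ=120.0°): x'=-0.0791, y'=0.1177
  A=0.1991, B=-0.2235, C=(l²−L²−A²−y'²−z²)/(2L)=-0.1645
  θ2 = atan2(B,A) + arccos(C/0.2993) = 1.3094
rotate P by −φ3: (0.1415, 0.0097, -0.2235)
  e−x'=-0.0215;  (l²−L²−(e−x')²−y'²−z²)/2L = 0.0562
  θ3 = atan2(B,A) + arccos(C/0.2245) = -0.3491

θ₁ = 1.2221, θ₂ = 1.3094, θ₃ = -0.3491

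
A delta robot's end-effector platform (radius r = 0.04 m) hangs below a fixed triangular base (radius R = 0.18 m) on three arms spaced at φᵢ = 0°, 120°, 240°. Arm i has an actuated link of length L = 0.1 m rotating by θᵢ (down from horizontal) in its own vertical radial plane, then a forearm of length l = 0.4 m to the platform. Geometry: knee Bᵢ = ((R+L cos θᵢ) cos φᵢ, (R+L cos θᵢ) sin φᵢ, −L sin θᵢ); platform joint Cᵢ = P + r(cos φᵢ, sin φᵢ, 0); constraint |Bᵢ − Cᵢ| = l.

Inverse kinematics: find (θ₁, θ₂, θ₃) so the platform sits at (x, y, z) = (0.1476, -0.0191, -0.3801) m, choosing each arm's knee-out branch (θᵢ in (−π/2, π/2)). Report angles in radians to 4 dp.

θ₁ = -0.0871, θ₂ = 1.3092, θ₃ = 1.1350

arm 1 (φ=0.0°): x'=0.1476, y'=-0.0191
  e−x'=-0.0076;  (l²−L²−(e−x')²−y'²−z²)/2L = 0.0255
  γ=atan2(-0.3801,-0.0076)=-1.5908;  ψ=arccos(0.0671)=1.5037;  θ1=γ+ψ≈-0.0871
φ2=120.0° → target in arm frame (-0.0903, -0.1183)
  A cos θ + B sin θ = C:  0.2303·cos θ + -0.3801·sin θ = -0.3076
  √(A²+B²)=0.4444;  θ2 = -1.0260+2.3352 ≈ 1.3092
arm 3 (φ=240.0°): x'=-0.0573, y'=0.1374
  A cos θ + B sin θ = C:  0.1973·cos θ + -0.3801·sin θ = -0.2613
  γ=atan2(-0.3801,0.1973)=-1.0921;  ψ=arccos(-0.6102)=2.2271;  θ3=γ+ψ≈1.1350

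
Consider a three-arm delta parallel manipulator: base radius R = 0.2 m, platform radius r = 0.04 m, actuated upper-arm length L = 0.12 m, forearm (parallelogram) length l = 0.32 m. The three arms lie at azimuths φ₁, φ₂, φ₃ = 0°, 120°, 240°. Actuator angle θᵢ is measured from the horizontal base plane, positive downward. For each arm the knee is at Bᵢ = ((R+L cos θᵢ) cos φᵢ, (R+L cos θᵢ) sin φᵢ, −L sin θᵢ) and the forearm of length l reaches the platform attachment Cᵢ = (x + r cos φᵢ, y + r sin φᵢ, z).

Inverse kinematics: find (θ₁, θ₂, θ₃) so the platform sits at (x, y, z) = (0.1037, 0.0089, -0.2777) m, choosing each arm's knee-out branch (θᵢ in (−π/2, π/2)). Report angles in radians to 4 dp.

rotate P by −φ1: (0.1037, 0.0089, -0.2777)
  A=0.0563, B=-0.2777, C=(l²−L²−A²−y'²−z²)/(2L)=0.0318
  √(A²+B²)=0.2833;  θ1 = -1.3708+1.4583 ≈ 0.0875
rotate P by −φ2: (-0.0441, -0.0943, -0.2777)
  A cos θ + B sin θ = C:  0.2041·cos θ + -0.2777·sin θ = -0.1653
  √(A²+B²)=0.3447;  θ2 = -0.9369+2.0710 ≈ 1.1342
rotate P by −φ3: (-0.0596, 0.0854, -0.2777)
  A cos θ + B sin θ = C:  0.2196·cos θ + -0.2777·sin θ = -0.1859
  √(A²+B²)=0.3540;  θ3 = -0.9018+2.1236 ≈ 1.2218

θ₁ = 0.0875, θ₂ = 1.1342, θ₃ = 1.2218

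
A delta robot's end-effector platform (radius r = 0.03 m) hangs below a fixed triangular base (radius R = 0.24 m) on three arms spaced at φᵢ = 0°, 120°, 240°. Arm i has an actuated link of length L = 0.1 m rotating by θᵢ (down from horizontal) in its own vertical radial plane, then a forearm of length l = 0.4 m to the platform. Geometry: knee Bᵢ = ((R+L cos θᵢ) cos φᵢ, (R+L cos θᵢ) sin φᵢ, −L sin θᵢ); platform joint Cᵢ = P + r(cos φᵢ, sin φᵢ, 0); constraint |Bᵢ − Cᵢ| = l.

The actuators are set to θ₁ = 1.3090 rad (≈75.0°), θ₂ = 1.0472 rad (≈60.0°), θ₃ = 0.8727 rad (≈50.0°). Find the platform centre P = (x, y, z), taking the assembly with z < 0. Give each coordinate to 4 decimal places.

(-0.0334, -0.0144, -0.3920)

centre 1 = (0.2359·cos0.0°, 0.2359·sin0.0°, -0.0966) = (0.2359, 0.0000, -0.0966)
φ2=120.0°: virtual centre (-0.1300, 0.2252, -0.0866), radius l
arm 3 at φ=240.0°: ρ3 = 0.2743;  centre 3 = (-0.1371, -0.2375, -0.0766)
eliminate P² terms by subtracting sphere 1 from 2 and 3
[-0.7318 0.4503 0.0200]·P = 0.0101;  [-0.7460 -0.4751 0.0400]·P = 0.0161
det = 0.6836;  x = -0.0177+0.0402z,  y = -0.0062+0.0210z
sphere 1 gives Az²+Bz+C=0 with A=1.0021, B=0.1725, C=-0.0863;  B²−4AC=0.3759;  roots -0.3920, 0.2198;  negative root z = -0.3920
x = -0.0334, y = -0.0144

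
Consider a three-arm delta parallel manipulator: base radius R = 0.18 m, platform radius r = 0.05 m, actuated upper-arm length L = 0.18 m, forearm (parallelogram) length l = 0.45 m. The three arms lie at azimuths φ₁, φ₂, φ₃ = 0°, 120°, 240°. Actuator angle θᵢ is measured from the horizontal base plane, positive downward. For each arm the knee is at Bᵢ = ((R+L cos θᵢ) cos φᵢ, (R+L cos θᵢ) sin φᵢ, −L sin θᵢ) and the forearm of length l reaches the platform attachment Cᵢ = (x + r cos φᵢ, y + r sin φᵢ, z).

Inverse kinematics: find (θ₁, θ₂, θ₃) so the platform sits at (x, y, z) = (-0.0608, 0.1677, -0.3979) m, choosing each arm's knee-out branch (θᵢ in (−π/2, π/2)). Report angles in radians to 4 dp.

φ1=0.0° → target in arm frame (-0.0608, 0.1677)
  A cos θ + B sin θ = C:  0.1908·cos θ + -0.3979·sin θ = -0.1465
  √(A²+B²)=0.4413;  θ1 = -1.1237+1.9093 ≈ 0.7856
rotate P by −φ2: (0.1756, -0.0312, -0.3979)
  A cos θ + B sin θ = C:  -0.0456·cos θ + -0.3979·sin θ = 0.0242
  √(A²+B²)=0.4005;  θ2 = -1.6850+1.5103 ≈ -0.1747
rotate P by −φ3: (-0.1148, -0.1365, -0.3979)
  e−x'=0.2448;  (l²−L²−(e−x')²−y'²−z²)/2L = -0.1856
  θ3 = atan2(B,A) + arccos(C/0.4672) = 0.9600

θ₁ = 0.7856, θ₂ = -0.1747, θ₃ = 0.9600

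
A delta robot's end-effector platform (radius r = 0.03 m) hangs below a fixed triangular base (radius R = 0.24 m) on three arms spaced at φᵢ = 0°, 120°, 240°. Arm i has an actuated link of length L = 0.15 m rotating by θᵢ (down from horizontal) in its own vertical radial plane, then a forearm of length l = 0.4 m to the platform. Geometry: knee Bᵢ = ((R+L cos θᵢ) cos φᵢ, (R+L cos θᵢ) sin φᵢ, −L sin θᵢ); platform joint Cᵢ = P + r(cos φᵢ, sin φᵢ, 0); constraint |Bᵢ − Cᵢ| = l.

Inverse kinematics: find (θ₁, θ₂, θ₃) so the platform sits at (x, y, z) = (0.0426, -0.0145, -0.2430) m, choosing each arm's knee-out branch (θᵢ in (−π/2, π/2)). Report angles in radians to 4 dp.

θ₁ = 0.0000, θ₂ = 0.6109, θ₃ = 0.4365

rotate P by −φ1: (0.0426, -0.0145, -0.2430)
  A cos θ + B sin θ = C:  0.1674·cos θ + -0.2430·sin θ = 0.1674
  γ=atan2(-0.2430,0.1674)=-0.9676;  ψ=arccos(0.5673)=0.9676;  θ1=γ+ψ≈0.0000
rotate P by −φ2: (-0.0339, -0.0296, -0.2430)
  A=0.2439, B=-0.2430, C=(l²−L²−A²−y'²−z²)/(2L)=0.0604
  √(A²+B²)=0.3443;  θ2 = -0.7836+1.3946 ≈ 0.6109
φ3=240.0° → target in arm frame (-0.0087, 0.0441)
  A=0.2187, B=-0.2430, C=(l²−L²−A²−y'²−z²)/(2L)=0.0955
  √(A²+B²)=0.3270;  θ3 = -0.8379+1.2743 ≈ 0.4365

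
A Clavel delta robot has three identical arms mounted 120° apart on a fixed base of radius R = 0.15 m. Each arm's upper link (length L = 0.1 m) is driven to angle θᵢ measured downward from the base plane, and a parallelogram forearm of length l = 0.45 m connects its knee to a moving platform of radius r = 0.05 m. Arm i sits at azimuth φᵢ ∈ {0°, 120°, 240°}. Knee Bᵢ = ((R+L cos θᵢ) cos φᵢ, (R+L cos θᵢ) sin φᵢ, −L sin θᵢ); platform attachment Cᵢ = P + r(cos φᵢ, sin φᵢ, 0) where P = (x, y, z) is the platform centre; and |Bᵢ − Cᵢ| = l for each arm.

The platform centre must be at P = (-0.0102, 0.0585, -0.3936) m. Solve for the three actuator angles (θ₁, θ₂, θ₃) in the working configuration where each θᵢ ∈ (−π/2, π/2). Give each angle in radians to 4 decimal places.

arm 1 (φ=0.0°): x'=-0.0102, y'=0.0585
  A cos θ + B sin θ = C:  0.1102·cos θ + -0.3936·sin θ = 0.1101
  √(A²+B²)=0.4087;  θ1 = -1.2978+1.2982 ≈ 0.0003
arm 2 (φ=120.0°): x'=0.0558, y'=-0.0204
  A cos θ + B sin θ = C:  0.0442·cos θ + -0.3936·sin θ = 0.1760
  √(A²+B²)=0.3961;  θ2 = -1.4589+1.1103 ≈ -0.3486
rotate P by −φ3: (-0.0456, -0.0381, -0.3936)
  A=0.1456, B=-0.3936, C=(l²−L²−A²−y'²−z²)/(2L)=0.0747
  √(A²+B²)=0.4197;  θ3 = -1.2166+1.3918 ≈ 0.1753

θ₁ = 0.0003, θ₂ = -0.3486, θ₃ = 0.1753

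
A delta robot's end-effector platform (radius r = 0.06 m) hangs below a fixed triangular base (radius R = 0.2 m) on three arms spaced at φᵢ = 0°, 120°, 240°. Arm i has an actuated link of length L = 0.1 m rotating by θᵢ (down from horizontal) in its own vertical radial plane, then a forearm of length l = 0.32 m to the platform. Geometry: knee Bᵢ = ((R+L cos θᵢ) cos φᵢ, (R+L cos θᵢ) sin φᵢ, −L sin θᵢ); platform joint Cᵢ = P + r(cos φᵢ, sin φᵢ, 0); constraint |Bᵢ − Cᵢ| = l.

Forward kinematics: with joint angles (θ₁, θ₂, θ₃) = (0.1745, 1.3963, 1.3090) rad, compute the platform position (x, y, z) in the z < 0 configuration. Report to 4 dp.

(0.1119, -0.0081, -0.3112)

φ1=0.0°: virtual centre (0.2385, 0.0000, -0.0174), radius l
φ2=120.0°: virtual centre (-0.0787, 0.1363, -0.0985), radius l
O3 = (0.1659·cos240.0°, 0.1659·sin240.0°, -0.0966) = (-0.0829, -0.1437, -0.0966)
|O₂|²−|O₁|² = -0.0227;  |O₃|²−|O₁|² = -0.0203
plane₁₂: -0.6343x+0.2726y+-0.1622z = -0.0227
Cramer: x(z) = 0.0338-0.2512z;  y(z) = -0.0048+0.0106z
into |P−O₁|² = l²: 1.0632z² + 0.1375z + -0.0602 = 0;  Δ = 0.2748;  z = -0.3112 or 0.1819 → z<0 root = -0.3112
x = 0.1119, y = -0.0081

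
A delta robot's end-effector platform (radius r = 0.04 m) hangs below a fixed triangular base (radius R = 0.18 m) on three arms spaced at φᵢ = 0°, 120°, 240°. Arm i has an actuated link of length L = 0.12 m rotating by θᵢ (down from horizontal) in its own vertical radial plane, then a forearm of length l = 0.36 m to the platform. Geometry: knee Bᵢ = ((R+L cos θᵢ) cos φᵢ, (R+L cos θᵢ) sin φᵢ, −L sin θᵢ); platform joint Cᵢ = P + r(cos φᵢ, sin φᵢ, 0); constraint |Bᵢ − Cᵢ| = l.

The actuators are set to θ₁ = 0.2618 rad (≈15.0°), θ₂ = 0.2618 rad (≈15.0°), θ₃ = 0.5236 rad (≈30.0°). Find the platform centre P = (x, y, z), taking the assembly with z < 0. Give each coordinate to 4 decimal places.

(0.0138, 0.0239, -0.2964)

arm 1 at φ=0.0°: (R−r)+L cos θ1 = 0.2559;  centre 1 = (0.2559, 0.0000, -0.0311)
φ2=120.0°: virtual centre (-0.1280, 0.2216, -0.0311), radius l
φ3=240.0°: virtual centre (-0.1220, -0.2112, -0.0600), radius l
|centre ₂|²−|centre ₁|² = 0.0000;  |centre ₃|²−|centre ₁|² = -0.0034
plane₁₂: -0.7677x+0.4433y+0.0000z = 0.0000
Cramer: x(z) = 0.0023-0.0389z;  y(z) = 0.0039-0.0674z
sphere 1 gives Az²+Bz+C=0 with A=1.0061, B=0.0813, C=-0.0643;  B²−4AC=0.2653;  roots -0.2964, 0.2156;  negative root z = -0.2964
x = 0.0138, y = 0.0239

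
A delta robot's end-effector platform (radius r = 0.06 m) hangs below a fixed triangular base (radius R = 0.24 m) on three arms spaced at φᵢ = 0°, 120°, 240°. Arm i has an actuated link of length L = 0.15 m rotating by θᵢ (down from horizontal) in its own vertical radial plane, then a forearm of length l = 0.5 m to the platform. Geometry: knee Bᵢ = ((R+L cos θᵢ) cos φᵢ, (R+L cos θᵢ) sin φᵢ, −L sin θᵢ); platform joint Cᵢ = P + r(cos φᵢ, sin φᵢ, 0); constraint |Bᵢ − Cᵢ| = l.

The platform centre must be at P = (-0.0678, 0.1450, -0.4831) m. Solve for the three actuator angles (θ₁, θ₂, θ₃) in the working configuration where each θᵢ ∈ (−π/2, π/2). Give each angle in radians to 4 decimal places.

θ₁ = 1.0470, θ₂ = 0.0873, θ₃ = 1.1345

φ1=0.0° → target in arm frame (-0.0678, 0.1450)
  A=0.2478, B=-0.4831, C=(l²−L²−A²−y'²−z²)/(2L)=-0.2944
  θ1 = atan2(B,A) + arccos(C/0.5429) = 1.0470
φ2=120.0° → target in arm frame (0.1595, -0.0138)
  A=0.0205, B=-0.4831, C=(l²−L²−A²−y'²−z²)/(2L)=-0.0217
  γ=atan2(-0.4831,0.0205)=-1.5283;  ψ=arccos(-0.0448)=1.6156;  θ2=γ+ψ≈0.0873
rotate P by −φ3: (-0.0917, -0.1312, -0.4831)
  A=0.2717, B=-0.4831, C=(l²−L²−A²−y'²−z²)/(2L)=-0.3230
  γ=atan2(-0.4831,0.2717)=-1.0585;  ψ=arccos(-0.5828)=2.1930;  θ3=γ+ψ≈1.1345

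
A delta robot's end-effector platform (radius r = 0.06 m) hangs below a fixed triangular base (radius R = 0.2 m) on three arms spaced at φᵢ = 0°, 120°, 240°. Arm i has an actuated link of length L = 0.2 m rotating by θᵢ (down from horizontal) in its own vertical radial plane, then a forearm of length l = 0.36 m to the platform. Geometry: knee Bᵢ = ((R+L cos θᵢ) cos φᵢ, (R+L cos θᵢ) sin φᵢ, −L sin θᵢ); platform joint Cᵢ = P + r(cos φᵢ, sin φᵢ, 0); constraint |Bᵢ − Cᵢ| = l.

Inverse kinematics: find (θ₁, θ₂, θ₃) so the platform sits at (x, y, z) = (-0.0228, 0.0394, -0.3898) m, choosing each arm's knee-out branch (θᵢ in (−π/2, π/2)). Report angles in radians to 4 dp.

rotate P by −φ1: (-0.0228, 0.0394, -0.3898)
  A cos θ + B sin θ = C:  0.1628·cos θ + -0.3898·sin θ = -0.2260
  θ1 = atan2(B,A) + arccos(C/0.4224) = 0.9601
rotate P by −φ2: (0.0455, 0.0000, -0.3898)
  A=0.0945, B=-0.3898, C=(l²−L²−A²−y'²−z²)/(2L)=-0.1782
  γ=atan2(-0.3898,0.0945)=-1.3330;  ψ=arccos(-0.4442)=2.0311;  θ2=γ+ψ≈0.6981
rotate P by −φ3: (-0.0227, -0.0394, -0.3898)
  A=0.1627, B=-0.3898, C=(l²−L²−A²−y'²−z²)/(2L)=-0.2259
  θ3 = atan2(B,A) + arccos(C/0.4224) = 0.9599

θ₁ = 0.9601, θ₂ = 0.6981, θ₃ = 0.9599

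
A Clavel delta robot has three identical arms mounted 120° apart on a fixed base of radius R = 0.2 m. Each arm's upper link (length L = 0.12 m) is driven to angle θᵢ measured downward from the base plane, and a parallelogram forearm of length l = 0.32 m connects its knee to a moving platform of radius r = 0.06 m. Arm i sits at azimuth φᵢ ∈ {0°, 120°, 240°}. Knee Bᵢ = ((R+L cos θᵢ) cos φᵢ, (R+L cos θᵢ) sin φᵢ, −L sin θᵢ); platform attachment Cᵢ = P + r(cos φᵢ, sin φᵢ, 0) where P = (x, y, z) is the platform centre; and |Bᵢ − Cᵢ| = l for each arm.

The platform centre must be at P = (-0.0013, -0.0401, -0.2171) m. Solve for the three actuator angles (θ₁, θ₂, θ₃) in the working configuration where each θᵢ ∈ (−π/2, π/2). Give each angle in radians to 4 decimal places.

arm 1 (φ=0.0°): x'=-0.0013, y'=-0.0401
  A cos θ + B sin θ = C:  0.1413·cos θ + -0.2171·sin θ = 0.0804
  √(A²+B²)=0.2590;  θ1 = -0.9938+1.2552 ≈ 0.2614
rotate P by −φ2: (-0.0341, 0.0212, -0.2171)
  A cos θ + B sin θ = C:  0.1741·cos θ + -0.2171·sin θ = 0.0422
  √(A²+B²)=0.2783;  θ2 = -0.8949+1.4187 ≈ 0.5238
arm 3 (φ=240.0°): x'=0.0354, y'=0.0189
  A cos θ + B sin θ = C:  0.1046·cos θ + -0.2171·sin θ = 0.1232
  γ=atan2(-0.2171,0.1046)=-1.1217;  ψ=arccos(0.5111)=1.0343;  θ3=γ+ψ≈-0.0874

θ₁ = 0.2614, θ₂ = 0.5238, θ₃ = -0.0874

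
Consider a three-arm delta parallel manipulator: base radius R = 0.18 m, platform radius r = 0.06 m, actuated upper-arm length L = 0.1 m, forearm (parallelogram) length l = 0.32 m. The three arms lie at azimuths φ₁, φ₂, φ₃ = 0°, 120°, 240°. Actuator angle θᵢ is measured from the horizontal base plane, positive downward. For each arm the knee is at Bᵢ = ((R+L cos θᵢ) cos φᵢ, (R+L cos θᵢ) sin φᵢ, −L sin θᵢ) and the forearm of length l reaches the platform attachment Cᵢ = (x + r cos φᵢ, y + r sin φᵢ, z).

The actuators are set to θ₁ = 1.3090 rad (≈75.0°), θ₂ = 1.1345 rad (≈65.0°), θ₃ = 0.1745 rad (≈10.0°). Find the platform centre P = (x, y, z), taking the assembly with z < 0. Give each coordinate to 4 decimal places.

(-0.0696, -0.0850, -0.3173)

centre 1 = (0.1459·cos0.0°, 0.1459·sin0.0°, -0.0966) = (0.1459, 0.0000, -0.0966)
φ2=120.0°: virtual centre (-0.0811, 0.1405, -0.0906), radius l
arm 3 at φ=240.0°: (R−r)+L cos θ3 = 0.2185;  centre 3 = (-0.1092, -0.1892, -0.0174)
subtract pairs → two planes through P
linear system: -0.4540x+0.2810y = 0.0039−0.0119z; -0.5102x+-0.3784y = 0.0174−0.1585z
Cramer: x(z) = -0.0203+0.1556z;  y(z) = -0.0187+0.2089z
into |P−centre ₁|² = l²: 1.0679z² + 0.1337z + -0.0651 = 0;  Δ = 0.2960;  z = -0.3173 or 0.1922 → z<0 root = -0.3173
x = -0.0696, y = -0.0850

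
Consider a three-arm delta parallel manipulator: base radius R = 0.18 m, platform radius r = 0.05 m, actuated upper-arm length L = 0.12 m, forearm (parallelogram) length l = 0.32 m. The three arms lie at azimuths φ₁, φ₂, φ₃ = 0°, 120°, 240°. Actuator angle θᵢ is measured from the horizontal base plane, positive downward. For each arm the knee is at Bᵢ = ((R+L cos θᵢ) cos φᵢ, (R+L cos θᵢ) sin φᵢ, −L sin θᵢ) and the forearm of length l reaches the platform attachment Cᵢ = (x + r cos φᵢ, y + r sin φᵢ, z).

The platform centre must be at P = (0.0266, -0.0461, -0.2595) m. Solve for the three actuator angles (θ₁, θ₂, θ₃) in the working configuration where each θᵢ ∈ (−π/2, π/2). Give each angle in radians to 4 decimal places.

θ₁ = 0.2619, θ₂ = 0.7850, θ₃ = 0.2617

φ1=0.0° → target in arm frame (0.0266, -0.0461)
  A cos θ + B sin θ = C:  0.1034·cos θ + -0.2595·sin θ = 0.0327
  γ=atan2(-0.2595,0.1034)=-1.1916;  ψ=arccos(0.1170)=1.4535;  θ1=γ+ψ≈0.2619
φ2=120.0° → target in arm frame (-0.0532, 0.0000)
  A=0.1832, B=-0.2595, C=(l²−L²−A²−y'²−z²)/(2L)=-0.0538
  γ=atan2(-0.2595,0.1832)=-0.9560;  ψ=arccos(-0.1694)=1.7410;  θ2=γ+ψ≈0.7850
arm 3 (φ=240.0°): x'=0.0266, y'=0.0461
  A cos θ + B sin θ = C:  0.1034·cos θ + -0.2595·sin θ = 0.0327
  √(A²+B²)=0.2793;  θ3 = -1.1917+1.4534 ≈ 0.2617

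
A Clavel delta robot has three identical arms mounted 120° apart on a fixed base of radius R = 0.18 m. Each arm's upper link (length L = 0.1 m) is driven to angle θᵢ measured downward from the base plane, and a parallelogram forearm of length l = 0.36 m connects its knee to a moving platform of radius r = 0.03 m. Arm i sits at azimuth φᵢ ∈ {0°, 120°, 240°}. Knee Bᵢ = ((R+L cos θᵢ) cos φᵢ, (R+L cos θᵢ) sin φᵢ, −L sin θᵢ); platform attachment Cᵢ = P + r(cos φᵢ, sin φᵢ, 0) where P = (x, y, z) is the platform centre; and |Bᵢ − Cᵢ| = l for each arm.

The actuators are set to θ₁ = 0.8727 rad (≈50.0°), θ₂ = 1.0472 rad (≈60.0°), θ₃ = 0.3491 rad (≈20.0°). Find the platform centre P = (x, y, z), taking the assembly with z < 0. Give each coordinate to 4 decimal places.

(-0.0170, -0.0632, -0.3451)

φ1=0.0°: virtual centre (0.2143, 0.0000, -0.0766), radius l
arm 2 at φ=120.0°: (R−r)+L cos θ2 = 0.2000;  O2 = (-0.1000, 0.1732, -0.0866)
arm 3 at φ=240.0°: (R−r)+L cos θ3 = 0.2440;  O3 = (-0.1220, -0.2113, -0.0342)
eliminate P² terms by subtracting sphere 1 from 2 and 3
linear system: -0.6286x+0.3464y = -0.0043−-0.0200z; -0.6725x+-0.4226y = 0.0089−0.0848z
det = 0.4986;  x = -0.0026+0.0420z,  y = -0.0170+0.1339z
sphere 1 gives Az²+Bz+C=0 with A=1.0197, B=0.1305, C=-0.0764;  B²−4AC=0.3287;  roots -0.3451, 0.2172;  negative root z = -0.3451
x = -0.0170, y = -0.0632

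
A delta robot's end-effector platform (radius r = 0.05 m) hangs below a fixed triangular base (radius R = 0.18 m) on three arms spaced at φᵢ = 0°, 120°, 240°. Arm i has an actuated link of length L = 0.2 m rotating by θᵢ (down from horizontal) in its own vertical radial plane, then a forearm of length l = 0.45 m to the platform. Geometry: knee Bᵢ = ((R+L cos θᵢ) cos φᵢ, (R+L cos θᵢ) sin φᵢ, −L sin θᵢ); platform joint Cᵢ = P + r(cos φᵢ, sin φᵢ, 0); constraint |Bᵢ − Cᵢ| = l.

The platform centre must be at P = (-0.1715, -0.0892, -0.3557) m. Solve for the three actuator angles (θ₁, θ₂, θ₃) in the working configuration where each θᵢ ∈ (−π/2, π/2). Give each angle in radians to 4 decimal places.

arm 1 (φ=0.0°): x'=-0.1715, y'=-0.0892
  A cos θ + B sin θ = C:  0.3015·cos θ + -0.3557·sin θ = -0.1572
  γ=atan2(-0.3557,0.3015)=-0.8677;  ψ=arccos(-0.3371)=1.9147;  θ1=γ+ψ≈1.0470
arm 2 (φ=120.0°): x'=0.0085, y'=0.1931
  A cos θ + B sin θ = C:  0.1215·cos θ + -0.3557·sin θ = -0.0402
  θ2 = atan2(B,A) + arccos(C/0.3759) = 0.4363
φ3=240.0° → target in arm frame (0.1630, -0.1039)
  e−x'=-0.0330;  (l²−L²−(e−x')²−y'²−z²)/2L = 0.0602
  γ=atan2(-0.3557,-0.0330)=-1.6633;  ψ=arccos(0.1686)=1.4014;  θ3=γ+ψ≈-0.2619

θ₁ = 1.0470, θ₂ = 0.4363, θ₃ = -0.2619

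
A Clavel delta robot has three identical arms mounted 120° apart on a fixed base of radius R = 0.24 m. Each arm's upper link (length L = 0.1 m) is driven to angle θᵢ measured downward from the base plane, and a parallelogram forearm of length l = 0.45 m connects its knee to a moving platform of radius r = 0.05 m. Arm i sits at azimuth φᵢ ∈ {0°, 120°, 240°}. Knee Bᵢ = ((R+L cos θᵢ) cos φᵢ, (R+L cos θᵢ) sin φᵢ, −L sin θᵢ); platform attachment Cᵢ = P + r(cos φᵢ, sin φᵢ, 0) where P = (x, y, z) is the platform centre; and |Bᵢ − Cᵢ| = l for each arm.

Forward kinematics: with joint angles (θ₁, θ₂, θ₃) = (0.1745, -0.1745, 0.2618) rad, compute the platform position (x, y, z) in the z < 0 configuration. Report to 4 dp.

φ1=0.0°: virtual centre (0.2885, 0.0000, -0.0174), radius l
φ2=120.0°: virtual centre (-0.1442, 0.2498, 0.0174), radius l
centre 3 = (0.2866·cos240.0°, 0.2866·sin240.0°, -0.0259) = (-0.1433, -0.2482, -0.0259)
eliminate P² terms by subtracting sphere 1 from 2 and 3
plane₁₂: -0.8654x+0.4997y+0.0694z = 0.0000
det = 0.8611;  x = 0.0004+0.0301z,  y = 0.0007+-0.0868z
quadratic in z: (1.0084)z²+(0.0172)z+(-0.1192)=0, √Δ=0.6937 → z ∈ {-0.3525, 0.3354}; z = -0.3525 (taking z<0)
x = -0.0102, y = 0.0313

(-0.0102, 0.0313, -0.3525)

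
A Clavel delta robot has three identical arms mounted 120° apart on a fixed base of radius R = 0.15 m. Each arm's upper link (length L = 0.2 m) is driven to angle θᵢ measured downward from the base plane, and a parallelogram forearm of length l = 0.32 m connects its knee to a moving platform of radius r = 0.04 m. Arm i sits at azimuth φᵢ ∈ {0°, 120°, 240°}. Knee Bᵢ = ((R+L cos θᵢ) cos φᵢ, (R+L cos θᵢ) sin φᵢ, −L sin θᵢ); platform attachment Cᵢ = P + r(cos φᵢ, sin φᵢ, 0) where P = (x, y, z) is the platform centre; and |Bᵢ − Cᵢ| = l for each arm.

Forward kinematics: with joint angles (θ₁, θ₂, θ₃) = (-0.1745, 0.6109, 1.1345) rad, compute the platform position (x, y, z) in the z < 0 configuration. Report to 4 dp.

(0.1162, 0.0678, -0.2131)

S1 = (0.3070·cos0.0°, 0.3070·sin0.0°, 0.0347) = (0.3070, 0.0000, 0.0347)
S2 = (0.2738·cos120.0°, 0.2738·sin120.0°, -0.1147) = (-0.1369, 0.2371, -0.1147)
φ3=240.0°: virtual centre (-0.0973, -0.1685, -0.1813), radius l
eliminate P² terms by subtracting sphere 1 from 2 and 3
linear system: -0.8878x+0.4743y = -0.0073−-0.2989z; -0.8084x+-0.3369y = -0.0247−-0.4320z
Cramer: x(z) = 0.0208-0.4477z;  y(z) = 0.0235-0.2078z
sphere 1 gives Az²+Bz+C=0 with A=1.2436, B=0.1770, C=-0.0187;  B²−4AC=0.1246;  roots -0.2131, 0.0707;  negative root z = -0.2131
x = 0.1162, y = 0.0678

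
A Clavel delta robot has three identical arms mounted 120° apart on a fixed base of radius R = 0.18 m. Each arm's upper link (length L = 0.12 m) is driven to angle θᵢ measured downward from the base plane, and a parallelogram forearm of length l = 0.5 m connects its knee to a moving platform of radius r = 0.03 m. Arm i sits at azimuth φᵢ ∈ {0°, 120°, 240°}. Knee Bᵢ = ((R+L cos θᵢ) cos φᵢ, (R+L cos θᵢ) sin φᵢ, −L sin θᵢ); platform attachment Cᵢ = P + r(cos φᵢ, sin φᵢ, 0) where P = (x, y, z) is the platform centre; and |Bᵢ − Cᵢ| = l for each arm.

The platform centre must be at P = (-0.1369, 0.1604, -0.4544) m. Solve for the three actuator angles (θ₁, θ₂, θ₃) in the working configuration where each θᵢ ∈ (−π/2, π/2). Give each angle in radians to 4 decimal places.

rotate P by −φ1: (-0.1369, 0.1604, -0.4544)
  e−x'=0.2869;  (l²−L²−(e−x')²−y'²−z²)/2L = -0.3288
  θ1 = atan2(B,A) + arccos(C/0.5374) = 1.2216
φ2=120.0° → target in arm frame (0.2074, 0.0384)
  A cos θ + B sin θ = C:  -0.0574·cos θ + -0.4544·sin θ = 0.1015
  θ2 = atan2(B,A) + arccos(C/0.4580) = -0.3490
arm 3 (φ=240.0°): x'=-0.0705, y'=-0.1988
  e−x'=0.2205;  (l²−L²−(e−x')²−y'²−z²)/2L = -0.2458
  θ3 = atan2(B,A) + arccos(C/0.5051) = 0.9600

θ₁ = 1.2216, θ₂ = -0.3490, θ₃ = 0.9600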